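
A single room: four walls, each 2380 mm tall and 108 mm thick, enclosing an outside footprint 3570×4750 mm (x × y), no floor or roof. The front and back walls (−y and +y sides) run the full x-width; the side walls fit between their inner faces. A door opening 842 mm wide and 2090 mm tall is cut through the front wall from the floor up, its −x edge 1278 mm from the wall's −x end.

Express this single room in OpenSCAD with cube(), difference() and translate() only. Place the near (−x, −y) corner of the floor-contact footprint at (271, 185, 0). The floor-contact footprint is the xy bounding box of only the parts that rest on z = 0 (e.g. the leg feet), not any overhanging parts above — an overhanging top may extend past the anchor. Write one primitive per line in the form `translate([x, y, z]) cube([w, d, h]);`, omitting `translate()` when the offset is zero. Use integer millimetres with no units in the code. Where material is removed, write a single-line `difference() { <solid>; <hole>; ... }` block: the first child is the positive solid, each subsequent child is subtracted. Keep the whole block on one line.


difference() { translate([271, 185, 0]) cube([3570, 108, 2380]); translate([1549, 185, 0]) cube([842, 108, 2090]); }
translate([271, 4827, 0]) cube([3570, 108, 2380]);
translate([271, 293, 0]) cube([108, 4534, 2380]);
translate([3733, 293, 0]) cube([108, 4534, 2380]);


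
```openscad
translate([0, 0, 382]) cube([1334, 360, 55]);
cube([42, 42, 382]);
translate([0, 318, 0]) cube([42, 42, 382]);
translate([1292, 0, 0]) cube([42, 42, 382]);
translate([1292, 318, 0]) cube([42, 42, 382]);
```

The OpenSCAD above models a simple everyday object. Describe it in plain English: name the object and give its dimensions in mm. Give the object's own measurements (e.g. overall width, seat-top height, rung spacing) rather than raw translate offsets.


A long wooden bench with a 1334 mm (x) × 360 mm (y) seat, 55 mm thick, its top surface 437 mm above the floor. Four 42 mm square legs at the seat corners, flush with the edges, run from z = 0 to the seat underside.


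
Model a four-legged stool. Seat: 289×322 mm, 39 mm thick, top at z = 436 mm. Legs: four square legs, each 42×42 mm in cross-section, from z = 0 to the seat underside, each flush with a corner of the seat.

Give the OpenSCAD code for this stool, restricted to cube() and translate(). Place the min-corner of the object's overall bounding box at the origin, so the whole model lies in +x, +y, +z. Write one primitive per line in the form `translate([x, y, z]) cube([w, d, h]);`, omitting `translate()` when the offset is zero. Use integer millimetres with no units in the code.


translate([0, 0, 397]) cube([289, 322, 39]);
cube([42, 42, 397]);
translate([247, 0, 0]) cube([42, 42, 397]);
translate([0, 280, 0]) cube([42, 42, 397]);
translate([247, 280, 0]) cube([42, 42, 397]);


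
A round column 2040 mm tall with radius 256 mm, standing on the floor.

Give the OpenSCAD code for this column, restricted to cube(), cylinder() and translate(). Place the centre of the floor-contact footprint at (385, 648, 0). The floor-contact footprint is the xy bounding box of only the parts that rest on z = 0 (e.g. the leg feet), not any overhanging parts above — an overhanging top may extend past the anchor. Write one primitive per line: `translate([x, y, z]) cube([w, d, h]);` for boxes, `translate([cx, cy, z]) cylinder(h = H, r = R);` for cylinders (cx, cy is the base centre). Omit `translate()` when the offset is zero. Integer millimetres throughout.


translate([385, 648, 0]) cylinder(h = 2040, r = 256);


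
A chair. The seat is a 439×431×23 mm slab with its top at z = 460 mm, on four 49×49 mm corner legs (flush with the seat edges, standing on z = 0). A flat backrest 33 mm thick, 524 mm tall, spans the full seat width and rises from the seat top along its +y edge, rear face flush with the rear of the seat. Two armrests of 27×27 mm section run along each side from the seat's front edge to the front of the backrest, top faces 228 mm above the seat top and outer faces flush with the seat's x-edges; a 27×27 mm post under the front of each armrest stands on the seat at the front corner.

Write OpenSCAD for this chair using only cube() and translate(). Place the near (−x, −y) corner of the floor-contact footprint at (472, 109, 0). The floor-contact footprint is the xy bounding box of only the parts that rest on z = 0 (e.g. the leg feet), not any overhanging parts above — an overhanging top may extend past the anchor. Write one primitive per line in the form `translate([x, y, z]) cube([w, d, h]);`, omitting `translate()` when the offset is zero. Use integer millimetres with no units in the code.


translate([472, 109, 437]) cube([439, 431, 23]);
translate([472, 109, 0]) cube([49, 49, 437]);
translate([862, 109, 0]) cube([49, 49, 437]);
translate([472, 491, 0]) cube([49, 49, 437]);
translate([862, 491, 0]) cube([49, 49, 437]);
translate([472, 507, 460]) cube([439, 33, 524]);
translate([472, 109, 661]) cube([27, 398, 27]);
translate([884, 109, 661]) cube([27, 398, 27]);
translate([472, 109, 460]) cube([27, 27, 201]);
translate([884, 109, 460]) cube([27, 27, 201]);


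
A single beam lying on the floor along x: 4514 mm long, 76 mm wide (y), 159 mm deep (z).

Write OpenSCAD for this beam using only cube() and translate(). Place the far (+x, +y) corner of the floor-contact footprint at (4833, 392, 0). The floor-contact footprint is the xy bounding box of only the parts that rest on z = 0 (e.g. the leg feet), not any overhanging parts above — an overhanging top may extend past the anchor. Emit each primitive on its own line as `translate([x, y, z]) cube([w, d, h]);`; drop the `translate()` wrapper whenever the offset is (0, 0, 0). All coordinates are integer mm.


translate([319, 316, 0]) cube([4514, 76, 159]);


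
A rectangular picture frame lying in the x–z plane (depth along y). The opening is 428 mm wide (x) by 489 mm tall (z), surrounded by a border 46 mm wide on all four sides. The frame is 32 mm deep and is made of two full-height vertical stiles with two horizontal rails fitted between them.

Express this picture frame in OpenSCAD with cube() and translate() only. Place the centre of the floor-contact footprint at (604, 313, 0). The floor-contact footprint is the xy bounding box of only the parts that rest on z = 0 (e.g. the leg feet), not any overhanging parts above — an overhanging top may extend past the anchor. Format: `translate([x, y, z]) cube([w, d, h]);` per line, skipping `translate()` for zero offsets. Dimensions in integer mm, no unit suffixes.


translate([344, 297, 0]) cube([46, 32, 581]);
translate([818, 297, 0]) cube([46, 32, 581]);
translate([390, 297, 0]) cube([428, 32, 46]);
translate([390, 297, 535]) cube([428, 32, 46]);


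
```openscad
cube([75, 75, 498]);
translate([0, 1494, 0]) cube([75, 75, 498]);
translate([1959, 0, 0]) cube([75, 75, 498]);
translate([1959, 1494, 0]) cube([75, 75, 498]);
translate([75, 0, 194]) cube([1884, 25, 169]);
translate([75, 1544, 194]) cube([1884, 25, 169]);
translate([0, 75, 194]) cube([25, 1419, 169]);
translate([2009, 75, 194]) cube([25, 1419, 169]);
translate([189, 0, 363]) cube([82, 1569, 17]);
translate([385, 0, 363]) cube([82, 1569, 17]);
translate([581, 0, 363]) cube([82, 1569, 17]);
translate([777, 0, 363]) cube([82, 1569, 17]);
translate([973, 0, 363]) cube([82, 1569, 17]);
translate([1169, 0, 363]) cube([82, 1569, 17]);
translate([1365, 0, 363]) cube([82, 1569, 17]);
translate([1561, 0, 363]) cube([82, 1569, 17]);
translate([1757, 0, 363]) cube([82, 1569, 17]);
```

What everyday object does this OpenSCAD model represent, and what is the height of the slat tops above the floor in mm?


A bed frame. The slat-top height is 380 mm.

Four posts, four rails, and a row of slats — a bed frame. Slats sit on the rails at z = 194 + 169 = 363; with slat thickness 17, the top is 380 mm.


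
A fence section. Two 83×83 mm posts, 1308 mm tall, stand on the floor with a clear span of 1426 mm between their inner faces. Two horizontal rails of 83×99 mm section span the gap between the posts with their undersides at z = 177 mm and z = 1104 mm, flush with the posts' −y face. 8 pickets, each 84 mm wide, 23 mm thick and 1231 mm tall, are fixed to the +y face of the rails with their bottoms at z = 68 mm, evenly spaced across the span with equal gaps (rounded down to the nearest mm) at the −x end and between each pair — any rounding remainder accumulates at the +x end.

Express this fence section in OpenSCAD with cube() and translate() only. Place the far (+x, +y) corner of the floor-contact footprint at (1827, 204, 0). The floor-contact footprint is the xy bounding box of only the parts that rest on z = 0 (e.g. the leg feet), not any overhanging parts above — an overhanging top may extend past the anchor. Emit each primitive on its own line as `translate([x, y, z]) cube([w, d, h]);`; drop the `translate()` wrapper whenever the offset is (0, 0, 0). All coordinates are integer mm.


translate([235, 121, 0]) cube([83, 83, 1308]);
translate([1744, 121, 0]) cube([83, 83, 1308]);
translate([318, 121, 177]) cube([1426, 83, 99]);
translate([318, 121, 1104]) cube([1426, 83, 99]);
translate([401, 204, 68]) cube([84, 23, 1231]);
translate([568, 204, 68]) cube([84, 23, 1231]);
translate([735, 204, 68]) cube([84, 23, 1231]);
translate([902, 204, 68]) cube([84, 23, 1231]);
translate([1069, 204, 68]) cube([84, 23, 1231]);
translate([1236, 204, 68]) cube([84, 23, 1231]);
translate([1403, 204, 68]) cube([84, 23, 1231]);
translate([1570, 204, 68]) cube([84, 23, 1231]);


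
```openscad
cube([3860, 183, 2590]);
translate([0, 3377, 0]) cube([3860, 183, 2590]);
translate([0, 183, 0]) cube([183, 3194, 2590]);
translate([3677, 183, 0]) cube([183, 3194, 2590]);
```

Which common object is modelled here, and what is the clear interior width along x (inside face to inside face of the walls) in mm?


A house (or room) frame. The interior width is 3494 mm.

Four 2590 mm walls enclosing a rectangle with no floor or roof — a room or house frame. Outside width is 3860 mm and wall thickness is 183 mm, so the interior width is 3860 − 2 × 183 = 3494 mm.


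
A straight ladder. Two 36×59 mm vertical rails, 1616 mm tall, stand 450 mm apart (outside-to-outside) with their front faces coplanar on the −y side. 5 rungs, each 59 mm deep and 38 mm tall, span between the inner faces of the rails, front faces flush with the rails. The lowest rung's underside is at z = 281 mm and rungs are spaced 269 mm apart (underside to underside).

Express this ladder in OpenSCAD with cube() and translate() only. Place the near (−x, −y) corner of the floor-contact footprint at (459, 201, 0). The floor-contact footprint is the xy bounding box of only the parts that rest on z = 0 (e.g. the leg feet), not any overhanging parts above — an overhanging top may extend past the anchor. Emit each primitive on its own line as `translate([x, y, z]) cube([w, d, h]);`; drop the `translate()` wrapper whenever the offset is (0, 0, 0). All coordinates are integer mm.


translate([459, 201, 0]) cube([36, 59, 1616]);
translate([873, 201, 0]) cube([36, 59, 1616]);
translate([495, 201, 281]) cube([378, 59, 38]);
translate([495, 201, 550]) cube([378, 59, 38]);
translate([495, 201, 819]) cube([378, 59, 38]);
translate([495, 201, 1088]) cube([378, 59, 38]);
translate([495, 201, 1357]) cube([378, 59, 38]);


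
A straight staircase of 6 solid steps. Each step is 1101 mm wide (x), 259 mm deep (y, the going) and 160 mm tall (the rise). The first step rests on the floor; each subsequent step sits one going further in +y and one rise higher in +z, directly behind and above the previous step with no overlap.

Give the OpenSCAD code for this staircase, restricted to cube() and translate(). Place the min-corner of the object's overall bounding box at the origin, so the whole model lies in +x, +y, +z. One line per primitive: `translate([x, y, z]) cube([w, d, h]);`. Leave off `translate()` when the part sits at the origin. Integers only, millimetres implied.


cube([1101, 259, 160]);
translate([0, 259, 160]) cube([1101, 259, 160]);
translate([0, 518, 320]) cube([1101, 259, 160]);
translate([0, 777, 480]) cube([1101, 259, 160]);
translate([0, 1036, 640]) cube([1101, 259, 160]);
translate([0, 1295, 800]) cube([1101, 259, 160]);


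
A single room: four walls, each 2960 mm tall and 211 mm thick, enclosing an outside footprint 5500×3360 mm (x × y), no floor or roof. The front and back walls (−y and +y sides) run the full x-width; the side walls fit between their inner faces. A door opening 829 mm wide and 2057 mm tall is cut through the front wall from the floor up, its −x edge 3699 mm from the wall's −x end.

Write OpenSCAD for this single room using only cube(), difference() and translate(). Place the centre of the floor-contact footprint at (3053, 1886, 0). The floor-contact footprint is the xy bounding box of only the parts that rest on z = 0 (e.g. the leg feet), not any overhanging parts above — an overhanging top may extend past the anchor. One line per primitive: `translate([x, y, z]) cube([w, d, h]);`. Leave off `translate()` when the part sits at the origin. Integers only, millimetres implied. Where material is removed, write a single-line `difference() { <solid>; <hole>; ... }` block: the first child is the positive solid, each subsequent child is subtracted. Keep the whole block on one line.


difference() { translate([303, 206, 0]) cube([5500, 211, 2960]); translate([4002, 206, 0]) cube([829, 211, 2057]); }
translate([303, 3355, 0]) cube([5500, 211, 2960]);
translate([303, 417, 0]) cube([211, 2938, 2960]);
translate([5592, 417, 0]) cube([211, 2938, 2960]);


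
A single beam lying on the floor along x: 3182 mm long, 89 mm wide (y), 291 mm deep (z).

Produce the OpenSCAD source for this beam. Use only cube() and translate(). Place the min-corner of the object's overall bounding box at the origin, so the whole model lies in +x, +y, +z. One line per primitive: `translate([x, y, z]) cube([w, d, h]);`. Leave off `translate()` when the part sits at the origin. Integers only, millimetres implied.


cube([3182, 89, 291]);


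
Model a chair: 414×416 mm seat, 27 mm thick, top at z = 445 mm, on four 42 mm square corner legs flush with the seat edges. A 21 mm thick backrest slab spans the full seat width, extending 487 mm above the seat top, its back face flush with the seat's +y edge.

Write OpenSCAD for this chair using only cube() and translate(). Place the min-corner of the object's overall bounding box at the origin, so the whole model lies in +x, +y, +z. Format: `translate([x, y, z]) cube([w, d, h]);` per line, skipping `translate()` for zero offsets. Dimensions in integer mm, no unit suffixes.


// leg_h = 445 - 27 = 418
translate([0, 0, 418]) cube([414, 416, 27]);
cube([42, 42, 418]);
translate([372, 0, 0]) cube([42, 42, 418]);
translate([0, 374, 0]) cube([42, 42, 418]);
translate([372, 374, 0]) cube([42, 42, 418]);
translate([0, 395, 445]) cube([414, 21, 487]);


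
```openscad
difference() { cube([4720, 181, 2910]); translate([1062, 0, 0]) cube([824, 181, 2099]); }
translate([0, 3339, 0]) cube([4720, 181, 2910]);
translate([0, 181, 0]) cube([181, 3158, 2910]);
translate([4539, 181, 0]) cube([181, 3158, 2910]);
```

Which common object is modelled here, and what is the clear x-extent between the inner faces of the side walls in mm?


A single room. The interior width is 4358 mm.

Four walls enclosing a rectangle with a door in the front wall — a room. Outside width 4720 minus two 181 mm walls gives 4358 mm.


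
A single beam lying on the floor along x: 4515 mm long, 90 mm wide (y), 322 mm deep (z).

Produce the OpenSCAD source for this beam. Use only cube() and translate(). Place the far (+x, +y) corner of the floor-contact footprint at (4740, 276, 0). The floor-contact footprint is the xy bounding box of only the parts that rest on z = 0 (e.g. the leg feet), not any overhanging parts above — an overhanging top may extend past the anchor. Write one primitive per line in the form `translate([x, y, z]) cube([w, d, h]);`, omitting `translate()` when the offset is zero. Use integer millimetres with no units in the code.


translate([225, 186, 0]) cube([4515, 90, 322]);


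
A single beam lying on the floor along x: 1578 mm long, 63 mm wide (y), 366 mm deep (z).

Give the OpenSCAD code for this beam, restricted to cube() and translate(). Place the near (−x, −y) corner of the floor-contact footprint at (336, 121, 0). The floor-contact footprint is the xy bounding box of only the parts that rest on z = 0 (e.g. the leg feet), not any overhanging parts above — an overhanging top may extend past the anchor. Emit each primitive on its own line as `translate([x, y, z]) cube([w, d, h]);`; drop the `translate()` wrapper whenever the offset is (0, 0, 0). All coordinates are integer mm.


translate([336, 121, 0]) cube([1578, 63, 366]);


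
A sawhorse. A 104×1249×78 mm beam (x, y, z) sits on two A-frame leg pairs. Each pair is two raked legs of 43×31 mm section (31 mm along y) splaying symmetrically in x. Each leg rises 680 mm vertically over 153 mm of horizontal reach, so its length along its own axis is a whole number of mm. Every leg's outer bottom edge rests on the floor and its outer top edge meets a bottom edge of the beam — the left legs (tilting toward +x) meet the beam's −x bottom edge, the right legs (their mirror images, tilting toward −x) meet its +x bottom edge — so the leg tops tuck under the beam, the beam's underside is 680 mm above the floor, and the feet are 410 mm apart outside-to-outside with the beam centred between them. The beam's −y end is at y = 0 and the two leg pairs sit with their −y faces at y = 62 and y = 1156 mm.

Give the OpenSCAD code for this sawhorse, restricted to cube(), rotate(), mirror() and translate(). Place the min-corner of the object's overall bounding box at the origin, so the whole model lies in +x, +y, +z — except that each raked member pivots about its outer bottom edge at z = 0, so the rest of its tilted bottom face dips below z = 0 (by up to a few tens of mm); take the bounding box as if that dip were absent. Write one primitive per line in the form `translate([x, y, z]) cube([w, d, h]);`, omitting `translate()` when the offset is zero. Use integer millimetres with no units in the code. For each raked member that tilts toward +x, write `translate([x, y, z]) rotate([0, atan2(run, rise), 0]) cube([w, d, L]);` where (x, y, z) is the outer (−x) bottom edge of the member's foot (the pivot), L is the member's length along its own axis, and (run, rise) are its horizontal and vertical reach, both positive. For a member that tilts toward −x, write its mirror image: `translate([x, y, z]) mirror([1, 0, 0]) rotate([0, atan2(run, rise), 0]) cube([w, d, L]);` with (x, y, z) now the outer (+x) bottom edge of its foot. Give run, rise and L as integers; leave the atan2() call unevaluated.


translate([153, 0, 680]) cube([104, 1249, 78]);
translate([0, 62, 0]) rotate([0, atan2(153, 680), 0]) cube([43, 31, 697]);
translate([410, 62, 0]) mirror([1, 0, 0]) rotate([0, atan2(153, 680), 0]) cube([43, 31, 697]);
translate([0, 1156, 0]) rotate([0, atan2(153, 680), 0]) cube([43, 31, 697]);
translate([410, 1156, 0]) mirror([1, 0, 0]) rotate([0, atan2(153, 680), 0]) cube([43, 31, 697]);


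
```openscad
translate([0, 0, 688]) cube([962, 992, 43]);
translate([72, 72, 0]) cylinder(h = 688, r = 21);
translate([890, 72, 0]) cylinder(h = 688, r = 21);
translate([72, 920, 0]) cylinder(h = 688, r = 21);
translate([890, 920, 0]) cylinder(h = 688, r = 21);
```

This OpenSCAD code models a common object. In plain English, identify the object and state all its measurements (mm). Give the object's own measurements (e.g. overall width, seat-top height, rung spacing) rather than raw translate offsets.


A rectangular dining table. The top is 962×992×43 mm with its upper surface at z = 731 mm. It stands on four round legs of 42 mm diameter, each leg's bounding box inset 51 mm from the nearest pair of top edges, running from the floor to the underside of the top.


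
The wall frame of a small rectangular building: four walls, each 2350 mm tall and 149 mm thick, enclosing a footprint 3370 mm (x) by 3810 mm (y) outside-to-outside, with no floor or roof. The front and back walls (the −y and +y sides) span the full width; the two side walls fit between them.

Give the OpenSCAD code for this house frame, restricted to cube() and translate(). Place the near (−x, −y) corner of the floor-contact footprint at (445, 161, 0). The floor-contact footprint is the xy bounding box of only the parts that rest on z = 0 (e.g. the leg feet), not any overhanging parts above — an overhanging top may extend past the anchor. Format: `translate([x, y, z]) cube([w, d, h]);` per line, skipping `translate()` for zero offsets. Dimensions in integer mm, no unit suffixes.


translate([445, 161, 0]) cube([3370, 149, 2350]);
translate([445, 3822, 0]) cube([3370, 149, 2350]);
translate([445, 310, 0]) cube([149, 3512, 2350]);
translate([3666, 310, 0]) cube([149, 3512, 2350]);


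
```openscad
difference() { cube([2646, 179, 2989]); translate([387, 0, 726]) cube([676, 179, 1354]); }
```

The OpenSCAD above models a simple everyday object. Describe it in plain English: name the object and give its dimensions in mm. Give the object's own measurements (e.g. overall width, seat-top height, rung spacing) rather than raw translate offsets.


A wall 2646 mm long (x), 179 mm thick (y), 2989 mm tall, with a rectangular window opening cut through it. The opening is 676 mm wide and 1354 mm tall; its sill is at z = 726 mm and its near (−x) edge is 387 mm from the wall's −x end. The opening passes through the full wall thickness.


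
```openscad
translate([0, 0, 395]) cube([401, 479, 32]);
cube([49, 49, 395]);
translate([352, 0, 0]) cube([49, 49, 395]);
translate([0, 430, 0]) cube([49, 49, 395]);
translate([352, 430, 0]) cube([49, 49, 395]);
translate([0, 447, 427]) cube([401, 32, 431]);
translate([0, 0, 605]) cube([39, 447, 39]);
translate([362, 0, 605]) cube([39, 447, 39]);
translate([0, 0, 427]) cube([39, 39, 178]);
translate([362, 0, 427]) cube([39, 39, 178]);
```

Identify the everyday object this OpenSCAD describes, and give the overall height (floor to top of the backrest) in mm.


A chair. The overall height is 858 mm.

A slab on four corner posts with a tall panel at the back — a chair. The seat slab sits at z = 395 with thickness 32, and the 431 mm backrest starts at the seat top, so the overall height is 395 + 32 + 431 = 858 mm.


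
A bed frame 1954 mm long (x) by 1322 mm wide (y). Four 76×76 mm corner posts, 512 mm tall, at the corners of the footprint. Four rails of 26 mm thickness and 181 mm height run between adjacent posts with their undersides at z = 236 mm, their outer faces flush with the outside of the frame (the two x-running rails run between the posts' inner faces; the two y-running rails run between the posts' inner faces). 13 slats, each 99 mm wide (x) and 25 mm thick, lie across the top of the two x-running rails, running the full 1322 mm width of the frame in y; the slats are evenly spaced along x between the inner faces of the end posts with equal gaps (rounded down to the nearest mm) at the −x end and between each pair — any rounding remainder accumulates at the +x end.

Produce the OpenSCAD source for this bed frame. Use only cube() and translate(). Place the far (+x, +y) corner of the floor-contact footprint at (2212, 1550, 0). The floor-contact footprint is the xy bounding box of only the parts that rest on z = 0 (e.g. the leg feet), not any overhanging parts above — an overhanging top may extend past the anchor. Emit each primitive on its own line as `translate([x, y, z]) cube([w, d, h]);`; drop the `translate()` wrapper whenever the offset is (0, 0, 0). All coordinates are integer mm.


translate([258, 228, 0]) cube([76, 76, 512]);
translate([258, 1474, 0]) cube([76, 76, 512]);
translate([2136, 228, 0]) cube([76, 76, 512]);
translate([2136, 1474, 0]) cube([76, 76, 512]);
translate([334, 228, 236]) cube([1802, 26, 181]);
translate([334, 1524, 236]) cube([1802, 26, 181]);
translate([258, 304, 236]) cube([26, 1170, 181]);
translate([2186, 304, 236]) cube([26, 1170, 181]);
translate([370, 228, 417]) cube([99, 1322, 25]);
translate([505, 228, 417]) cube([99, 1322, 25]);
translate([640, 228, 417]) cube([99, 1322, 25]);
translate([775, 228, 417]) cube([99, 1322, 25]);
translate([910, 228, 417]) cube([99, 1322, 25]);
translate([1045, 228, 417]) cube([99, 1322, 25]);
translate([1180, 228, 417]) cube([99, 1322, 25]);
translate([1315, 228, 417]) cube([99, 1322, 25]);
translate([1450, 228, 417]) cube([99, 1322, 25]);
translate([1585, 228, 417]) cube([99, 1322, 25]);
translate([1720, 228, 417]) cube([99, 1322, 25]);
translate([1855, 228, 417]) cube([99, 1322, 25]);
translate([1990, 228, 417]) cube([99, 1322, 25]);


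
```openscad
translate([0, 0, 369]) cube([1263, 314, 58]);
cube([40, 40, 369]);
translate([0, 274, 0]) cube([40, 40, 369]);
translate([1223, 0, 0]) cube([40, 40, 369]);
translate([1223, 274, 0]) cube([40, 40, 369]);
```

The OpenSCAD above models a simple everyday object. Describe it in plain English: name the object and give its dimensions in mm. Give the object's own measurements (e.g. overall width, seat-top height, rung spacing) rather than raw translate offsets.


A bench: a 1263×314 mm seat slab, 58 mm thick, top at z = 427 mm, on four 40×40 mm square legs flush with the seat corners and standing on z = 0.


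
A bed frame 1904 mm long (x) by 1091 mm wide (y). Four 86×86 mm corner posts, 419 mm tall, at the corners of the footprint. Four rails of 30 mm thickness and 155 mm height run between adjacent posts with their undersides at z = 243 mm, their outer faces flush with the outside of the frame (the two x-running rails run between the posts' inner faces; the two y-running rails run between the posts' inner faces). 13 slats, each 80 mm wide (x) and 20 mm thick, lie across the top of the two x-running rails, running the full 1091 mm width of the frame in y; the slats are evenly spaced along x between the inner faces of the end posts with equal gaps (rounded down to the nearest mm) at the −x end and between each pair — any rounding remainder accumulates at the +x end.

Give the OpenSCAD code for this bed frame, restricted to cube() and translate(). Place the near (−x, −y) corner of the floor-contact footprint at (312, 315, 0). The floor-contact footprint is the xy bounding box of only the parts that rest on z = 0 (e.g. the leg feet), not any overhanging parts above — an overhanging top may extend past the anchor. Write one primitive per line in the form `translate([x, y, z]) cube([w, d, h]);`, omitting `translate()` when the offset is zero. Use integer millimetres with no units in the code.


translate([312, 315, 0]) cube([86, 86, 419]);
translate([312, 1320, 0]) cube([86, 86, 419]);
translate([2130, 315, 0]) cube([86, 86, 419]);
translate([2130, 1320, 0]) cube([86, 86, 419]);
translate([398, 315, 243]) cube([1732, 30, 155]);
translate([398, 1376, 243]) cube([1732, 30, 155]);
translate([312, 401, 243]) cube([30, 919, 155]);
translate([2186, 401, 243]) cube([30, 919, 155]);
translate([447, 315, 398]) cube([80, 1091, 20]);
translate([576, 315, 398]) cube([80, 1091, 20]);
translate([705, 315, 398]) cube([80, 1091, 20]);
translate([834, 315, 398]) cube([80, 1091, 20]);
translate([963, 315, 398]) cube([80, 1091, 20]);
translate([1092, 315, 398]) cube([80, 1091, 20]);
translate([1221, 315, 398]) cube([80, 1091, 20]);
translate([1350, 315, 398]) cube([80, 1091, 20]);
translate([1479, 315, 398]) cube([80, 1091, 20]);
translate([1608, 315, 398]) cube([80, 1091, 20]);
translate([1737, 315, 398]) cube([80, 1091, 20]);
translate([1866, 315, 398]) cube([80, 1091, 20]);
translate([1995, 315, 398]) cube([80, 1091, 20]);


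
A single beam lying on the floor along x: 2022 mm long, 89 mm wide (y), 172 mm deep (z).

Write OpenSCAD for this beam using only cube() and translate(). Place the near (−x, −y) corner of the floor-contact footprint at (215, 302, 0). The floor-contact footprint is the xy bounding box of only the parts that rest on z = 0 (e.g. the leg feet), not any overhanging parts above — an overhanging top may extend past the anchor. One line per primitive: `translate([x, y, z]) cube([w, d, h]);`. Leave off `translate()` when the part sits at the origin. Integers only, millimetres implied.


translate([215, 302, 0]) cube([2022, 89, 172]);


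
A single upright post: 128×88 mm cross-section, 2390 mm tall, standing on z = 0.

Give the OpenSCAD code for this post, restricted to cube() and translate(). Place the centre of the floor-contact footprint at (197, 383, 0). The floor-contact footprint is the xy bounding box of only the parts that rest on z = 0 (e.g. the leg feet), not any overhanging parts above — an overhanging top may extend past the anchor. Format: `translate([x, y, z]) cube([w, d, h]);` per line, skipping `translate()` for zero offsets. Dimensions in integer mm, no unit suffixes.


translate([133, 339, 0]) cube([128, 88, 2390]);


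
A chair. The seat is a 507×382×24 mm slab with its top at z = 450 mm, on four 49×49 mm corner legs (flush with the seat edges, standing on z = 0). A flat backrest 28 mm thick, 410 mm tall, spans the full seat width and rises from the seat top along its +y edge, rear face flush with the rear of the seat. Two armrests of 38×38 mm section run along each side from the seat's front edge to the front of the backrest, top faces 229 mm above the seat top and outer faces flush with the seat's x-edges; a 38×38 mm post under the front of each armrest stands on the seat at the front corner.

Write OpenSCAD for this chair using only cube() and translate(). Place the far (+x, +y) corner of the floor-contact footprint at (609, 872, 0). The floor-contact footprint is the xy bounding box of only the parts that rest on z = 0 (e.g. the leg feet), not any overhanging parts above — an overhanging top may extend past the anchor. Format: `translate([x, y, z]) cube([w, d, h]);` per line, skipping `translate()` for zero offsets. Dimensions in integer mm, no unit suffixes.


translate([102, 490, 426]) cube([507, 382, 24]);
translate([102, 490, 0]) cube([49, 49, 426]);
translate([560, 490, 0]) cube([49, 49, 426]);
translate([102, 823, 0]) cube([49, 49, 426]);
translate([560, 823, 0]) cube([49, 49, 426]);
translate([102, 844, 450]) cube([507, 28, 410]);
translate([102, 490, 641]) cube([38, 354, 38]);
translate([571, 490, 641]) cube([38, 354, 38]);
translate([102, 490, 450]) cube([38, 38, 191]);
translate([571, 490, 450]) cube([38, 38, 191]);


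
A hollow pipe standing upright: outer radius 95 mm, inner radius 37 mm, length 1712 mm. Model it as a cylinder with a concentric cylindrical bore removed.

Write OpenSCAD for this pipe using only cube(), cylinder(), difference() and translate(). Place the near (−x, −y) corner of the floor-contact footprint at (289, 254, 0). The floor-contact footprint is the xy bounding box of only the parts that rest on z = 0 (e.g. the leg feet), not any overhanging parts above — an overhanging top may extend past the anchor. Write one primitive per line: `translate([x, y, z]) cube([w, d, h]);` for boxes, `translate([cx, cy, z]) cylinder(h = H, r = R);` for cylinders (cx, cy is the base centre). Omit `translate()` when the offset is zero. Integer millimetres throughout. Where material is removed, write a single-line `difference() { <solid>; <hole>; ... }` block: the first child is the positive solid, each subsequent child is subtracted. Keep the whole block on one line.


difference() { translate([384, 349, 0]) cylinder(h = 1712, r = 95); translate([384, 349, 0]) cylinder(h = 1712, r = 37); }


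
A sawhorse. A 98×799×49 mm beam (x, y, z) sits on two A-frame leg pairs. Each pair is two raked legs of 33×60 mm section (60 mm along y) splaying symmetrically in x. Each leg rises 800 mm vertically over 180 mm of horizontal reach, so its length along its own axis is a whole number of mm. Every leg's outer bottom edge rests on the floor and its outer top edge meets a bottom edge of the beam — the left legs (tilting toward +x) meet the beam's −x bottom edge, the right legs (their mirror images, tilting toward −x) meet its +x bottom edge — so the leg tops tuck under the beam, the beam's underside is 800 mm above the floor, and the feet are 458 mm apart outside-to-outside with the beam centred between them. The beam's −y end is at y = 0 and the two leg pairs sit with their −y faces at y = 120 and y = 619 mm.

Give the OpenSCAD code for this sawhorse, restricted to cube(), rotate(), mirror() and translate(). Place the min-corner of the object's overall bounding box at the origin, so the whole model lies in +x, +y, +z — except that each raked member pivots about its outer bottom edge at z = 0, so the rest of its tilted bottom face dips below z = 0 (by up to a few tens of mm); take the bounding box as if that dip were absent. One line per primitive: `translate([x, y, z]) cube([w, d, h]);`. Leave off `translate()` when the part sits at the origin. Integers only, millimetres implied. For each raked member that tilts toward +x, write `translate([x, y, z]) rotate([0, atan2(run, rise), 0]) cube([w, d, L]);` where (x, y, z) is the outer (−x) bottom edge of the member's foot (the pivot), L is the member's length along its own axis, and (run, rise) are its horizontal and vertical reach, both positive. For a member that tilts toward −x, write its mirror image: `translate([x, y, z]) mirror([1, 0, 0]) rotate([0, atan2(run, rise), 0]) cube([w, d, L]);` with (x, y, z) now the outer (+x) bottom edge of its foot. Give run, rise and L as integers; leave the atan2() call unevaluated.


translate([180, 0, 800]) cube([98, 799, 49]);
translate([0, 120, 0]) rotate([0, atan2(180, 800), 0]) cube([33, 60, 820]);
translate([458, 120, 0]) mirror([1, 0, 0]) rotate([0, atan2(180, 800), 0]) cube([33, 60, 820]);
translate([0, 619, 0]) rotate([0, atan2(180, 800), 0]) cube([33, 60, 820]);
translate([458, 619, 0]) mirror([1, 0, 0]) rotate([0, atan2(180, 800), 0]) cube([33, 60, 820]);


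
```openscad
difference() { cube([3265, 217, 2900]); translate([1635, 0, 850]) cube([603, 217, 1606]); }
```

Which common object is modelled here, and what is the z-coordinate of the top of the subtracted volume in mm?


A wall with a window opening. The window head height is 2456 mm.

A wall with a rectangular opening subtracted — a window. Sill at z = 850, opening 1606 mm tall, so the head is at 850 + 1606 = 2456 mm.


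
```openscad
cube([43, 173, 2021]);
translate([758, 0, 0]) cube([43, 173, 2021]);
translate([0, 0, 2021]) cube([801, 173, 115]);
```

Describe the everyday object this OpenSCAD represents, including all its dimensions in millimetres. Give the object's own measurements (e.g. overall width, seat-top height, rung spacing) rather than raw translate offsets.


A door frame. The clear opening is 715 mm wide and 2021 mm high. Two 43 mm wide jambs, 173 mm deep, stand either side of the opening from the floor to the top of the opening. A 115 mm thick head sits across the top of both jambs, spanning the full outside width of the frame.


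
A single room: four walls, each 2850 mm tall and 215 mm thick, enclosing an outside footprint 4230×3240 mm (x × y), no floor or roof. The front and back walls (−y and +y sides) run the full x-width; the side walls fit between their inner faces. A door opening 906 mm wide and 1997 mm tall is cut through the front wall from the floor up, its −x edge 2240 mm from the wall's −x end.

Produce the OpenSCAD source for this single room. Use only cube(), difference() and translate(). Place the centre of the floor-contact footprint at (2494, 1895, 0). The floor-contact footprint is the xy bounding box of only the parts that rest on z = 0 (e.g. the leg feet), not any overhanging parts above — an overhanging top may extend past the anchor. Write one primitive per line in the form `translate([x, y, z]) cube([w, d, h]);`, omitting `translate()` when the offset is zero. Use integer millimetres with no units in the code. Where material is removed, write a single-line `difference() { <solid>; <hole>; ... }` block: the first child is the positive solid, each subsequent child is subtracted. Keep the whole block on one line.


difference() { translate([379, 275, 0]) cube([4230, 215, 2850]); translate([2619, 275, 0]) cube([906, 215, 1997]); }
translate([379, 3300, 0]) cube([4230, 215, 2850]);
translate([379, 490, 0]) cube([215, 2810, 2850]);
translate([4394, 490, 0]) cube([215, 2810, 2850]);


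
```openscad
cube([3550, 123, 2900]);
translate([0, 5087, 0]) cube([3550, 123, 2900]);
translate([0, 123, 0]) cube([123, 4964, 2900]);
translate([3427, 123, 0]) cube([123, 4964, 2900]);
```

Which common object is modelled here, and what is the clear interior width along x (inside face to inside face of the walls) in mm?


A house (or room) frame. The interior width is 3304 mm.

Four 2900 mm walls enclosing a rectangle with no floor or roof — a room or house frame. Outside width is 3550 mm and wall thickness is 123 mm, so the interior width is 3550 − 2 × 123 = 3304 mm.


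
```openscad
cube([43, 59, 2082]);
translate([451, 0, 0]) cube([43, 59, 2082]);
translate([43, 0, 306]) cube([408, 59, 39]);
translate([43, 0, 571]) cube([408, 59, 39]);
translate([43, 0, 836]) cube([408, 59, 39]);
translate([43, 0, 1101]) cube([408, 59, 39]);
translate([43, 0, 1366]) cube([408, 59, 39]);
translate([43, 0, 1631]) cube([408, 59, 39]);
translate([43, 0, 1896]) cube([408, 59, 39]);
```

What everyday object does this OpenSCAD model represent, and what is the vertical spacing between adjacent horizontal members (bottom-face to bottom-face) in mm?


A ladder. The rung spacing is 265 mm.

Two tall 43×59 posts with 7 short bars between them — a ladder. Adjacent rungs sit at z = 306 and z = 571, so the spacing is 571 − 306 = 265 mm.


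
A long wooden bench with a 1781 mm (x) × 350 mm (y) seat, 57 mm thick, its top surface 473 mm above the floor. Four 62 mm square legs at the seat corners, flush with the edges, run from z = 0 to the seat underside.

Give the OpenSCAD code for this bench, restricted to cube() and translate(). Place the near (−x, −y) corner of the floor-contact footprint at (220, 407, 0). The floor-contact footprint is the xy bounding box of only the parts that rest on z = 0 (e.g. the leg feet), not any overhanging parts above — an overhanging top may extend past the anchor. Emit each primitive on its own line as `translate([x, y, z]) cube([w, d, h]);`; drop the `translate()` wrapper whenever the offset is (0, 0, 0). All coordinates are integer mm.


// leg_h = 473 − 57 = 416
translate([220, 407, 416]) cube([1781, 350, 57]);
translate([220, 407, 0]) cube([62, 62, 416]);
translate([220, 695, 0]) cube([62, 62, 416]);
translate([1939, 407, 0]) cube([62, 62, 416]);
translate([1939, 695, 0]) cube([62, 62, 416]);


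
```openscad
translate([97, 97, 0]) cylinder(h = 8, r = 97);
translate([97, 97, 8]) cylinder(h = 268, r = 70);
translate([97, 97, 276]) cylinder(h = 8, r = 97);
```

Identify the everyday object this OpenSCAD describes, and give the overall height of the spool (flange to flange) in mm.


A spool. The overall height is 284 mm.

Three coaxial cylinders, large–small–large — a spool. Two 8 mm flanges and a 268 mm core give 8 + 268 + 8 = 284 mm.


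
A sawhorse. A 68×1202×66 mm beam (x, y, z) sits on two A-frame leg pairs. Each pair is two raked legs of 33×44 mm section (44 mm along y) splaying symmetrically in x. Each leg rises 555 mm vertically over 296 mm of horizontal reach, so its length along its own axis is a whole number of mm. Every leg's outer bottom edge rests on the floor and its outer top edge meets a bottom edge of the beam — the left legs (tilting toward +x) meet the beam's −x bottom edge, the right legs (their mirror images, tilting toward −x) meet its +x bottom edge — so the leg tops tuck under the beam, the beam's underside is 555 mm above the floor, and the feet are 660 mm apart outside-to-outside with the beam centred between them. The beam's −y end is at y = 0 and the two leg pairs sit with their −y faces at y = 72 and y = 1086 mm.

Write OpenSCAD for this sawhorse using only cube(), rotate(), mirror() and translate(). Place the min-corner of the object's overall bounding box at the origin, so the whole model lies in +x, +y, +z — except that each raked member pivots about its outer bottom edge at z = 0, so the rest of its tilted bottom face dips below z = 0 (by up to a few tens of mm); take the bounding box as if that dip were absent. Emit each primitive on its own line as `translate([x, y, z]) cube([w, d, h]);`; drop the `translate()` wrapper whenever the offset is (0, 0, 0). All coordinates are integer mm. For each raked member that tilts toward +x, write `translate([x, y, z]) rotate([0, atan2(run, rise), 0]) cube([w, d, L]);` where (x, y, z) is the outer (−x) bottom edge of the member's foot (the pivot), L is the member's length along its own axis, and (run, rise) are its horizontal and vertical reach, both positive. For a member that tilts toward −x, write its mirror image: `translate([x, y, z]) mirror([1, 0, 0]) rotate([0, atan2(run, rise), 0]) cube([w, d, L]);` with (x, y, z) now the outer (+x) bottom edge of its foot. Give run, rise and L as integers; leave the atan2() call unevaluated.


// leg length = √(296² + 555²) = 629
// right-leg outer foot x = 2·296 + 68 = 660
// beam min-corner = (296, 0, 555)
translate([296, 0, 555]) cube([68, 1202, 66]);
translate([0, 72, 0]) rotate([0, atan2(296, 555), 0]) cube([33, 44, 629]);
translate([660, 72, 0]) mirror([1, 0, 0]) rotate([0, atan2(296, 555), 0]) cube([33, 44, 629]);
translate([0, 1086, 0]) rotate([0, atan2(296, 555), 0]) cube([33, 44, 629]);
translate([660, 1086, 0]) mirror([1, 0, 0]) rotate([0, atan2(296, 555), 0]) cube([33, 44, 629]);
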